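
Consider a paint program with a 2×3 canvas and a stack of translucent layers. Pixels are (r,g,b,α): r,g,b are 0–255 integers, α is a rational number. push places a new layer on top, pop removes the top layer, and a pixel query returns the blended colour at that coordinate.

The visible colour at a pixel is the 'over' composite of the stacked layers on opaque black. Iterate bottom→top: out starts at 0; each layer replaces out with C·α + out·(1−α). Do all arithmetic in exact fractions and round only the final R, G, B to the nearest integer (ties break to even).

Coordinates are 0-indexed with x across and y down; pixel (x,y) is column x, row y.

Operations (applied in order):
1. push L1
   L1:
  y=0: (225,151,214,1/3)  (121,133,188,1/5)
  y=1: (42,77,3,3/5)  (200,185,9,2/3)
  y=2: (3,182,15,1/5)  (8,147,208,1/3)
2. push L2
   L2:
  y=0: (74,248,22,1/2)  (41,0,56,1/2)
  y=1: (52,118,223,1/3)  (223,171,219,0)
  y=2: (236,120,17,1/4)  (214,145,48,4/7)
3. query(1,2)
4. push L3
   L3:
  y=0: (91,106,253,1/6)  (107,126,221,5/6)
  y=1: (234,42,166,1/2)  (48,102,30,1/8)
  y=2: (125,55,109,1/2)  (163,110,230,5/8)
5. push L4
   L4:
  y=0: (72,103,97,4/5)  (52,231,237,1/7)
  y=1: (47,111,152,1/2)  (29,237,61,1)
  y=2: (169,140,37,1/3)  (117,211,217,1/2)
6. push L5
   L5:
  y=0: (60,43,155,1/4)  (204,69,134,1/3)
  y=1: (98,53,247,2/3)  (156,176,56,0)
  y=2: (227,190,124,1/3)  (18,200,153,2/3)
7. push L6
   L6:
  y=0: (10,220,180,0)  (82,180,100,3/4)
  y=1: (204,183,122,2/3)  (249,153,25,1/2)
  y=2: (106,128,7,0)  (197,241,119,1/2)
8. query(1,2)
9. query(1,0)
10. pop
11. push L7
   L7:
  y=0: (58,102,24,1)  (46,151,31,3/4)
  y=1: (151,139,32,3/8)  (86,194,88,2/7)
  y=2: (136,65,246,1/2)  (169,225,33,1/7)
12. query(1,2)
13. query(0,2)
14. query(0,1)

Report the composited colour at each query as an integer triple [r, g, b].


query (1,2) [L1,L2] — begin 0,0,0
L1 α=1/3: [8/3, 49, 208/3]
L2 α=4/7: [864/7, 727/7, 400/7]
= [123, 104, 57]

(1,2) stack=L1,L2,L3,L4,L5,L6; from [0,0,0]:
after L1 α=1/3: [8/3, 49, 208/3]
after L2 α=4/7: [864/7, 727/7, 400/7]
after L3 α=5/8: [8297/56, 6031/56, 4625/28]
after L4 α=1/2: [14849/112, 17847/112, 10701/56]
after L5 α=2/3: [18881/336, 62647/336, 9279/56]
after L6 α=1/2: [85073/672, 143623/672, 15943/112]
→ [127, 214, 142]

at x=1,y=0 over L1,L2,L3,L4,L5,L6:
+L1 (α=1/5) → [121/5, 133/5, 188/5]
+L2 (α=1/2) → [163/5, 133/10, 234/5]
+L3 (α=5/6) → [473/5, 6433/60, 5759/30]
+L4 (α=1/7) → [3098/35, 1249/10, 992/5]
+L5 (α=1/3) → [13336/105, 1594/15, 2654/15]
+L6 (α=3/4) → [19583/210, 4847/30, 3577/30]
rounded: [93, 162, 119]

query (1,2) [L1,L2,L3,L4,L5,L7] — begin 0,0,0
after L1 α=1/3: [8/3, 49, 208/3]
after L2 α=4/7: [864/7, 727/7, 400/7]
after L3 α=5/8: [8297/56, 6031/56, 4625/28]
after L4 α=1/2: [14849/112, 17847/112, 10701/56]
after L5 α=2/3: [18881/336, 62647/336, 9279/56]
after L7 α=1/7: [28345/392, 75247/392, 28761/196]
= [72, 192, 147]

query (0,2) [L1,L2,L3,L4,L5,L7] — begin 0,0,0
after L1 α=1/5: [3/5, 182/5, 3]
after L2 α=1/4: [1189/20, 573/10, 13/2]
after L3 α=1/2: [3689/40, 1123/20, 231/4]
after L4 α=1/3: [7069/60, 841/10, 305/6]
after L5 α=1/3: [13879/90, 597/5, 677/9]
after L7 α=1/2: [26119/180, 461/5, 2891/18]
= [145, 92, 161]

at x=0,y=1 over L1,L2,L3,L4,L5,L7:
+L1 (α=3/5) → [126/5, 231/5, 9/5]
+L2 (α=1/3) → [512/15, 1052/15, 1133/15]
+L3 (α=1/2) → [2011/15, 841/15, 3623/30]
+L4 (α=1/2) → [1358/15, 1253/15, 8183/60]
+L5 (α=2/3) → [4298/45, 2843/45, 37823/180]
+L7 (α=3/8) → [8375/72, 1649/18, 41279/288]
rounded: [116, 92, 143]


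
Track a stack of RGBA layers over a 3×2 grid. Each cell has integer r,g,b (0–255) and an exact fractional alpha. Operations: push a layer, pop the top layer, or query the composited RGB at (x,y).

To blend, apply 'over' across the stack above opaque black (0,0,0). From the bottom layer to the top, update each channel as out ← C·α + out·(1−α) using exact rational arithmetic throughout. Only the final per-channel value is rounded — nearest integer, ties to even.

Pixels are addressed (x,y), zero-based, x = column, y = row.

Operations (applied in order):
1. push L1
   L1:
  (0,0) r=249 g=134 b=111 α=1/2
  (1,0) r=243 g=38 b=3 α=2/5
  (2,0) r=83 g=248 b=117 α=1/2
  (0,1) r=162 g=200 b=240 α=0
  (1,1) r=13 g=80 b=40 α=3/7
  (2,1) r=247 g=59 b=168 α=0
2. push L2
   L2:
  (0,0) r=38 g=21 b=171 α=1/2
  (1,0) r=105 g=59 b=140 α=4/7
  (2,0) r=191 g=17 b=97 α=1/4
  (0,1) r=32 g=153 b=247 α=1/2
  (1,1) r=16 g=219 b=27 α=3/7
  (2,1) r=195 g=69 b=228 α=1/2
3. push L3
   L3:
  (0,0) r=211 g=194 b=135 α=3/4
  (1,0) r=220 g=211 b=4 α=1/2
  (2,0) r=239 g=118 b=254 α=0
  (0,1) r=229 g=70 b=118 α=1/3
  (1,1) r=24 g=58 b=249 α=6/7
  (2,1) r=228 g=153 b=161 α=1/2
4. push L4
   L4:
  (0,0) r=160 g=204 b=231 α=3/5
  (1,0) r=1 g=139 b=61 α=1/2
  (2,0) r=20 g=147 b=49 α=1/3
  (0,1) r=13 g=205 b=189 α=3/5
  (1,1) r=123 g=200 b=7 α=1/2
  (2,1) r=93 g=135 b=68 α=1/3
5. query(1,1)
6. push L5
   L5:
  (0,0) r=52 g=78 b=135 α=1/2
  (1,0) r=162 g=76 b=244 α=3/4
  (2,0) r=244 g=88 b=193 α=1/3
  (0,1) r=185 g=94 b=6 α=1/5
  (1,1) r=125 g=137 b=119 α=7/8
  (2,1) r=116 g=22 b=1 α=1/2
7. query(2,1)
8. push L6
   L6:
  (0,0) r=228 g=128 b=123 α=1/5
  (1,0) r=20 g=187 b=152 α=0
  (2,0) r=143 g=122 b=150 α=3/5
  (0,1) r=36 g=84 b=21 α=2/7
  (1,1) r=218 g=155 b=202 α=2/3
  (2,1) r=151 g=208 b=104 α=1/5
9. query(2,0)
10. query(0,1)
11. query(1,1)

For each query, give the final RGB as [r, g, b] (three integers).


query (1,1) [L1,L2,L3,L4] — begin 0,0,0
+L1 (α=3/7) → [39/7, 240/7, 120/7]
+L2 (α=3/7) → [492/49, 5559/49, 1047/49]
+L3 (α=6/7) → [7548/343, 22611/343, 74253/343]
+L4 (α=1/2) → [49737/686, 91211/686, 38327/343]
rounded: [73, 133, 112]

query (2,1) [L1,L2,L3,L4,L5] — begin 0,0,0
after L1 α=0: [0, 0, 0]
after L2 α=1/2: [195/2, 69/2, 114]
after L3 α=1/2: [651/4, 375/4, 275/2]
after L4 α=1/3: [279/2, 215/2, 343/3]
after L5 α=1/2: [511/4, 259/4, 173/3]
→ [128, 65, 58]

query (2,0) [L1,L2,L3,L4,L5,L6] — begin 0,0,0
L1 α=1/2: [83/2, 124, 117/2]
L2 α=1/4: [631/8, 389/4, 545/8]
L3 α=0: [631/8, 389/4, 545/8]
L4 α=1/3: [237/4, 683/6, 247/4]
L5 α=1/3: [725/6, 947/9, 211/2]
L6 α=3/5: [2012/15, 5188/45, 661/5]
rounded: [134, 115, 132]

at x=0,y=1 over L1,L2,L3,L4,L5,L6:
L1 α=0: [0, 0, 0]
L2 α=1/2: [16, 153/2, 247/2]
L3 α=1/3: [87, 223/3, 365/3]
L4 α=3/5: [213/5, 2291/15, 2431/15]
L5 α=1/5: [1777/25, 10574/75, 9814/75]
L6 α=2/7: [2137/35, 13094/105, 1492/15]
→ [61, 125, 99]

(1,1) stack=L1,L2,L3,L4,L5,L6; from [0,0,0]:
+L1 (α=3/7) → [39/7, 240/7, 120/7]
+L2 (α=3/7) → [492/49, 5559/49, 1047/49]
+L3 (α=6/7) → [7548/343, 22611/343, 74253/343]
+L4 (α=1/2) → [49737/686, 91211/686, 38327/343]
+L5 (α=7/8) → [649987/5488, 749085/5488, 162023/1372]
+L6 (α=2/3) → [3042755/16464, 2450365/16464, 716311/4116]
= [185, 149, 174]


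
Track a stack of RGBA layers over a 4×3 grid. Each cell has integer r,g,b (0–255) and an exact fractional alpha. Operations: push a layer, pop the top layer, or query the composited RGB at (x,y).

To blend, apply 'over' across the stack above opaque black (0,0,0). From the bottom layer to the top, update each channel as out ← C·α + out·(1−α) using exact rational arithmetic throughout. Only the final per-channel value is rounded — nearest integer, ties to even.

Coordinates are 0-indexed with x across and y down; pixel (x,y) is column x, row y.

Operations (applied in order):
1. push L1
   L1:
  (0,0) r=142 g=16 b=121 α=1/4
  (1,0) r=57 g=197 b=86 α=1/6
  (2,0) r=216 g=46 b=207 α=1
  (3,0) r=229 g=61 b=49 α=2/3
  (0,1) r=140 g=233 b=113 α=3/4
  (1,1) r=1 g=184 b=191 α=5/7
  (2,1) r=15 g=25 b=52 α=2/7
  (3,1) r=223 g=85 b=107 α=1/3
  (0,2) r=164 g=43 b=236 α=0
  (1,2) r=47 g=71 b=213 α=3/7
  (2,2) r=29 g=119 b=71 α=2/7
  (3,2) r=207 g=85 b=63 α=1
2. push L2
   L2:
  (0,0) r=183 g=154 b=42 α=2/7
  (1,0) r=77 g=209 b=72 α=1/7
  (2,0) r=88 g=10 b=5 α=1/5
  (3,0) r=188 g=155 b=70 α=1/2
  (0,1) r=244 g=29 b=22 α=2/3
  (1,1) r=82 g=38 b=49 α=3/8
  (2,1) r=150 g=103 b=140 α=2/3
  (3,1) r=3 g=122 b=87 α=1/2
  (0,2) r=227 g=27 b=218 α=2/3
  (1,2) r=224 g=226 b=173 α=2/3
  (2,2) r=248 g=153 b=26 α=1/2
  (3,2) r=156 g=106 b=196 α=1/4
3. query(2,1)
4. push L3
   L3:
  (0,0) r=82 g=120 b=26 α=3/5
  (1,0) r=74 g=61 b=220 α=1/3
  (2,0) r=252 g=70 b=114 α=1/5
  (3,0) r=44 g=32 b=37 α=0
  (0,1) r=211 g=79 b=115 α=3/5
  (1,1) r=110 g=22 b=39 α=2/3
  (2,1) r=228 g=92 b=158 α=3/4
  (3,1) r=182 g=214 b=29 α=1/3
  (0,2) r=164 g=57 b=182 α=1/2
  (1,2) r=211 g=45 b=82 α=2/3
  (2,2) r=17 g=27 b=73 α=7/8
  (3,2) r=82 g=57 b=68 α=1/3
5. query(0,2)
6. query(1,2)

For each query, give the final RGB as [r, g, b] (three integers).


(2,1) stack=L1,L2; from [0,0,0]:
L1 α=2/7: [30/7, 50/7, 104/7]
L2 α=2/3: [710/7, 1492/21, 688/7]
rounded: [101, 71, 98]

(0,2) stack=L1,L2,L3; from [0,0,0]:
after L1 α=0: [0, 0, 0]
after L2 α=2/3: [454/3, 18, 436/3]
after L3 α=1/2: [473/3, 75/2, 491/3]
= [158, 38, 164]

query (1,2) [L1,L2,L3] — begin 0,0,0
L1 α=3/7: [141/7, 213/7, 639/7]
L2 α=2/3: [3277/21, 3377/21, 3061/21]
L3 α=2/3: [12139/63, 5267/63, 6505/63]
rounded: [193, 84, 103]


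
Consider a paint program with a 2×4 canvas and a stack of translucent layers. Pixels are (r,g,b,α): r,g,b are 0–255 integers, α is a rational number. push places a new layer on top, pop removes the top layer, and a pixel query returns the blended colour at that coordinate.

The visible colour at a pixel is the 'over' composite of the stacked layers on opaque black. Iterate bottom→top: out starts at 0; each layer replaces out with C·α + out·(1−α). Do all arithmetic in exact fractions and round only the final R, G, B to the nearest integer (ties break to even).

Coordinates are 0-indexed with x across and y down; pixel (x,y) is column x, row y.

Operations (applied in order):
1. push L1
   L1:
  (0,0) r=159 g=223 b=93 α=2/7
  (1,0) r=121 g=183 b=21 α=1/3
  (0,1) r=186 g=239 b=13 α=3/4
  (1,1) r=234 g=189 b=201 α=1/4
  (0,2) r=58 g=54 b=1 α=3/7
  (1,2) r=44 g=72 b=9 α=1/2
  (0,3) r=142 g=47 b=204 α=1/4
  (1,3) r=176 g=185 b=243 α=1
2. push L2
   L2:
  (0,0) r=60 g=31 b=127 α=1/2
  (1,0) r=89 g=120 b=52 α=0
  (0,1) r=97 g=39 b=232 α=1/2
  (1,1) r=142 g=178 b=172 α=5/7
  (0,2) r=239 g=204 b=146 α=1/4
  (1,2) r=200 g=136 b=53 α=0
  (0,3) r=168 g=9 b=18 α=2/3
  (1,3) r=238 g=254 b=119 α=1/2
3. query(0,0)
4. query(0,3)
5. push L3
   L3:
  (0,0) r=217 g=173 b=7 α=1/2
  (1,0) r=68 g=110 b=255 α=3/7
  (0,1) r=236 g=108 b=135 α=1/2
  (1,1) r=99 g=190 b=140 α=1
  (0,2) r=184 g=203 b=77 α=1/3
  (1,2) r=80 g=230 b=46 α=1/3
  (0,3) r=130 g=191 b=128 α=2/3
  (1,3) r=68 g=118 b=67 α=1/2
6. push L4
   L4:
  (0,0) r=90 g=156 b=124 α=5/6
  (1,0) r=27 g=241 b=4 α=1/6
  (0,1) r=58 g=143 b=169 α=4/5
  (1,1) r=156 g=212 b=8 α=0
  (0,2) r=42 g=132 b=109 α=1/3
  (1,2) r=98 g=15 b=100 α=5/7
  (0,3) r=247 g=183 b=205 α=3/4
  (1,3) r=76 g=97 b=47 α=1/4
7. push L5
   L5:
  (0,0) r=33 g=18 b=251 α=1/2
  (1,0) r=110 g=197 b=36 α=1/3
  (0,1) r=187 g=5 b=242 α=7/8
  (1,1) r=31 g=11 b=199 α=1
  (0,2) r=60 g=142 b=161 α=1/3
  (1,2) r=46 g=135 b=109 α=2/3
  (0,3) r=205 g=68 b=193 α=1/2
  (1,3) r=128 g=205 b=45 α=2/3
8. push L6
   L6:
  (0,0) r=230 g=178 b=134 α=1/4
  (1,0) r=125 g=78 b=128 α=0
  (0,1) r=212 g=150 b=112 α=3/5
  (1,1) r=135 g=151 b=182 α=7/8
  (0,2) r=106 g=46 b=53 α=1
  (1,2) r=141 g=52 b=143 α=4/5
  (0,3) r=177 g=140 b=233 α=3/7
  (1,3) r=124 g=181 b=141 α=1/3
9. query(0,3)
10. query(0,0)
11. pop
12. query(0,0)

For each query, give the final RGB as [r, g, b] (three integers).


at x=0,y=0 over L1,L2:
+L1 (α=2/7) → [318/7, 446/7, 186/7]
+L2 (α=1/2) → [369/7, 663/14, 1075/14]
→ [53, 47, 77]

query (0,3) [L1,L2] — begin 0,0,0
after L1 α=1/4: [71/2, 47/4, 51]
after L2 α=2/3: [743/6, 119/12, 29]
= [124, 10, 29]

query (0,3) [L1,L2,L3,L4,L5,L6] — begin 0,0,0
L1 α=1/4: [71/2, 47/4, 51]
L2 α=2/3: [743/6, 119/12, 29]
L3 α=2/3: [2303/18, 4703/36, 95]
L4 α=3/4: [15641/72, 24467/144, 355/2]
L5 α=1/2: [30401/144, 34259/288, 741/4]
L6 α=3/7: [49517/252, 64499/504, 1440/7]
= [196, 128, 206]

at x=0,y=0 over L1,L2,L3,L4,L5,L6:
L1 α=2/7: [318/7, 446/7, 186/7]
L2 α=1/2: [369/7, 663/14, 1075/14]
L3 α=1/2: [944/7, 3085/28, 1173/28]
L4 α=5/6: [2047/21, 24925/168, 18533/168]
L5 α=1/2: [1370/21, 27949/336, 60701/336]
L6 α=1/4: [745/7, 47885/448, 75709/448]
rounded: [106, 107, 169]

(0,0) stack=L1,L2,L3,L4,L5; from [0,0,0]:
L1 α=2/7: [318/7, 446/7, 186/7]
L2 α=1/2: [369/7, 663/14, 1075/14]
L3 α=1/2: [944/7, 3085/28, 1173/28]
L4 α=5/6: [2047/21, 24925/168, 18533/168]
L5 α=1/2: [1370/21, 27949/336, 60701/336]
= [65, 83, 181]


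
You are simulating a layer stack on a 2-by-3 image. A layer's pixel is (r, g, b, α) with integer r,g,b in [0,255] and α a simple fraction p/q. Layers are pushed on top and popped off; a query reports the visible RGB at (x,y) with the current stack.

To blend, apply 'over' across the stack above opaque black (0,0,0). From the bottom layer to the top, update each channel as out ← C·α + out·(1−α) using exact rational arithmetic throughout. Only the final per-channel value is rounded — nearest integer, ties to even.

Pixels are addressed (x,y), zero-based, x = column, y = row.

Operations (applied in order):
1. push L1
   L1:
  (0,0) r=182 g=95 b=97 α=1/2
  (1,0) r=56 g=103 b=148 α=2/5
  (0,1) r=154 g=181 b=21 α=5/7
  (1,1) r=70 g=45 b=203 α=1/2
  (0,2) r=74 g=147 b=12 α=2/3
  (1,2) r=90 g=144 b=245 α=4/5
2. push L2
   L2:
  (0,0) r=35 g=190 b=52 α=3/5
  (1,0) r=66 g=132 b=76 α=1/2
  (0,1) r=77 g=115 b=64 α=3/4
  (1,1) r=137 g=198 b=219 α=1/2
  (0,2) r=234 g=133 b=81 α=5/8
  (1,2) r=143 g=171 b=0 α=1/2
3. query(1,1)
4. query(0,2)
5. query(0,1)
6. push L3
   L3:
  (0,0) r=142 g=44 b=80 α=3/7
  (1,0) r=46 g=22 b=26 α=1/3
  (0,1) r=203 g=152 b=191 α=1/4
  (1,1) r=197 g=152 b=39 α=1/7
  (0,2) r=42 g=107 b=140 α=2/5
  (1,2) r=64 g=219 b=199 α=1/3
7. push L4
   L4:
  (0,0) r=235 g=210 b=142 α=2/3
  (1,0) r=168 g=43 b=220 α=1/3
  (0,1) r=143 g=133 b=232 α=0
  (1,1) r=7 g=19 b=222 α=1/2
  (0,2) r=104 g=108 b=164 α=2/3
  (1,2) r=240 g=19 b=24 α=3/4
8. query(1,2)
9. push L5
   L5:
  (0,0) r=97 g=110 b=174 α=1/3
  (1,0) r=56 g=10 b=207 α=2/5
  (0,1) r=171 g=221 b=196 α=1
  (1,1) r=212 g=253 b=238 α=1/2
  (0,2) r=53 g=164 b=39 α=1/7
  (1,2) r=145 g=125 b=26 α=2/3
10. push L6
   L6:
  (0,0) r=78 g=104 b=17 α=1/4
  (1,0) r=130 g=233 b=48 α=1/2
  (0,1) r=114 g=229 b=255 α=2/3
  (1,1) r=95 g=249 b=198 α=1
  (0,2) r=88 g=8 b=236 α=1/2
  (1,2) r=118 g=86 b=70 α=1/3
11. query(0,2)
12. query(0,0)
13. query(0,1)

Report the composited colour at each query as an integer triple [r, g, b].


at x=1,y=1 over L1,L2:
after L1 α=1/2: [35, 45/2, 203/2]
after L2 α=1/2: [86, 441/4, 641/4]
rounded: [86, 110, 160]

query (0,2) [L1,L2] — begin 0,0,0
+L1 (α=2/3) → [148/3, 98, 8]
+L2 (α=5/8) → [659/4, 959/8, 429/8]
rounded: [165, 120, 54]

(0,1) stack=L1,L2; from [0,0,0]:
after L1 α=5/7: [110, 905/7, 15]
after L2 α=3/4: [341/4, 830/7, 207/4]
= [85, 119, 52]

query (1,2) [L1,L2,L3,L4] — begin 0,0,0
+L1 (α=4/5) → [72, 576/5, 196]
+L2 (α=1/2) → [215/2, 1431/10, 98]
+L3 (α=1/3) → [93, 842/5, 395/3]
+L4 (α=3/4) → [813/4, 1127/20, 611/12]
rounded: [203, 56, 51]

(0,2) stack=L1,L2,L3,L4,L5,L6; from [0,0,0]:
after L1 α=2/3: [148/3, 98, 8]
after L2 α=5/8: [659/4, 959/8, 429/8]
after L3 α=2/5: [2313/20, 4589/40, 3527/40]
after L4 α=2/3: [6473/60, 13229/120, 5549/40]
after L5 α=1/7: [7003/70, 16509/140, 17427/140]
after L6 α=1/2: [13163/140, 17629/280, 50467/280]
= [94, 63, 180]

query (0,0) [L1,L2,L3,L4,L5,L6] — begin 0,0,0
after L1 α=1/2: [91, 95/2, 97/2]
after L2 α=3/5: [287/5, 133, 253/5]
after L3 α=3/7: [3278/35, 664/7, 316/5]
after L4 α=2/3: [6576/35, 3604/21, 1736/15]
after L5 α=1/3: [16547/105, 9518/63, 6082/45]
after L6 α=1/4: [19277/140, 5851/42, 6337/60]
= [138, 139, 106]

at x=0,y=1 over L1,L2,L3,L4,L5,L6:
+L1 (α=5/7) → [110, 905/7, 15]
+L2 (α=3/4) → [341/4, 830/7, 207/4]
+L3 (α=1/4) → [1835/16, 1777/14, 1385/16]
+L4 (α=0) → [1835/16, 1777/14, 1385/16]
+L5 (α=1) → [171, 221, 196]
+L6 (α=2/3) → [133, 679/3, 706/3]
rounded: [133, 226, 235]


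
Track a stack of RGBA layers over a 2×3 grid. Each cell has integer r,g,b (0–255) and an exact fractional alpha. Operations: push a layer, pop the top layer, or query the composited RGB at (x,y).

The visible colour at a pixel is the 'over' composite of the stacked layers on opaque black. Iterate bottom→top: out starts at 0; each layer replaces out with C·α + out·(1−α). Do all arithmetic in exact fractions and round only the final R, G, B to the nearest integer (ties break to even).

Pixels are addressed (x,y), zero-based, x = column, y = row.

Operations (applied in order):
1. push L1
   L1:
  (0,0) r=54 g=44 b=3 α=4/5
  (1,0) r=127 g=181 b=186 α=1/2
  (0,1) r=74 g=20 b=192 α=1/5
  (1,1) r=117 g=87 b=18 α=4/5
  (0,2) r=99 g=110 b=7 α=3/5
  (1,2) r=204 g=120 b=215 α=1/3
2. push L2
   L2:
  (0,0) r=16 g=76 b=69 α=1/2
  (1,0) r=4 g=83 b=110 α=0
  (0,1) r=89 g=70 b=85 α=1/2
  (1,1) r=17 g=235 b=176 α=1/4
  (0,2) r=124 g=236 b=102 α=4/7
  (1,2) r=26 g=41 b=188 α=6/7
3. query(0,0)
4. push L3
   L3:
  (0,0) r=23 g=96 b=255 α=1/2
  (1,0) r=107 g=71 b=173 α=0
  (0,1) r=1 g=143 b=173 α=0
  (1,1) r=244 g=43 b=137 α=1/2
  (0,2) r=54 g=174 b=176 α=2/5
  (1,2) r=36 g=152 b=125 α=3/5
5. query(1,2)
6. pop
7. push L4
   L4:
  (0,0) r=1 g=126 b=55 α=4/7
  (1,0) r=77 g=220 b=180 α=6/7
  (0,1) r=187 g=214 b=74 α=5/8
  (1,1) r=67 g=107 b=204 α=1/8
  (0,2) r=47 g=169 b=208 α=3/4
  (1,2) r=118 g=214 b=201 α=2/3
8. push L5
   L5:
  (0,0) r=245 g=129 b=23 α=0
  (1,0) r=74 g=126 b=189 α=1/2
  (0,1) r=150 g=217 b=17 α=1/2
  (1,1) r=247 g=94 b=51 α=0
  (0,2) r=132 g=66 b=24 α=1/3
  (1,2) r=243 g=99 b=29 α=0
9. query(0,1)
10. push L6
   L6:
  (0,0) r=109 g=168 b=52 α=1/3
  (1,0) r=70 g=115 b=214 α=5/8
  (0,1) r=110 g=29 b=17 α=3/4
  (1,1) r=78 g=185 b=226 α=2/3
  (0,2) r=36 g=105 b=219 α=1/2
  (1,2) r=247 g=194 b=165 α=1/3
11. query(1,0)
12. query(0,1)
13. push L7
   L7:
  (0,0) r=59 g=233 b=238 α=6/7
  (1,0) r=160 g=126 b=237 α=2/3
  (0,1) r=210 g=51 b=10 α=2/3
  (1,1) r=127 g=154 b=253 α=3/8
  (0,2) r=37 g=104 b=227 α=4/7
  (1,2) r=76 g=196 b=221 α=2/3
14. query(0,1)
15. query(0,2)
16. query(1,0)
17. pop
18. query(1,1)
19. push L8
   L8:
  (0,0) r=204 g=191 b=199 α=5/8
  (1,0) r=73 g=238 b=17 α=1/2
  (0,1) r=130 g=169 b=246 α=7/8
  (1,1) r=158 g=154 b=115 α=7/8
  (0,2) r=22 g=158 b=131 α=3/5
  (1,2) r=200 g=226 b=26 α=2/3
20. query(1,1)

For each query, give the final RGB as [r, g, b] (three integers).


at x=0,y=0 over L1,L2:
L1 α=4/5: [216/5, 176/5, 12/5]
L2 α=1/2: [148/5, 278/5, 357/10]
→ [30, 56, 36]

query (1,2) [L1,L2,L3] — begin 0,0,0
after L1 α=1/3: [68, 40, 215/3]
after L2 α=6/7: [32, 286/7, 3599/21]
after L3 α=3/5: [172/5, 3764/35, 15073/105]
= [34, 108, 144]

(0,1) stack=L1,L2,L4,L5; from [0,0,0]:
after L1 α=1/5: [74/5, 4, 192/5]
after L2 α=1/2: [519/10, 37, 617/10]
after L4 α=5/8: [10907/80, 1181/8, 5551/80]
after L5 α=1/2: [22907/160, 2917/16, 6911/160]
→ [143, 182, 43]

at x=1,y=0 over L1,L2,L4,L5,L6:
L1 α=1/2: [127/2, 181/2, 93]
L2 α=0: [127/2, 181/2, 93]
L4 α=6/7: [1051/14, 403/2, 1173/7]
L5 α=1/2: [2087/28, 655/4, 1248/7]
L6 α=5/8: [16061/224, 4265/32, 5617/28]
rounded: [72, 133, 201]

at x=0,y=1 over L1,L2,L4,L5,L6:
+L1 (α=1/5) → [74/5, 4, 192/5]
+L2 (α=1/2) → [519/10, 37, 617/10]
+L4 (α=5/8) → [10907/80, 1181/8, 5551/80]
+L5 (α=1/2) → [22907/160, 2917/16, 6911/160]
+L6 (α=3/4) → [75707/640, 4309/64, 15071/640]
= [118, 67, 24]

(0,1) stack=L1,L2,L4,L5,L6,L7; from [0,0,0]:
L1 α=1/5: [74/5, 4, 192/5]
L2 α=1/2: [519/10, 37, 617/10]
L4 α=5/8: [10907/80, 1181/8, 5551/80]
L5 α=1/2: [22907/160, 2917/16, 6911/160]
L6 α=3/4: [75707/640, 4309/64, 15071/640]
L7 α=2/3: [344507/1920, 10837/192, 27871/1920]
= [179, 56, 15]

query (0,2) [L1,L2,L4,L5,L6,L7] — begin 0,0,0
+L1 (α=3/5) → [297/5, 66, 21/5]
+L2 (α=4/7) → [3371/35, 1142/7, 2103/35]
+L4 (α=3/4) → [4153/70, 4691/28, 23943/140]
+L5 (α=1/3) → [8773/105, 5615/42, 8541/70]
+L6 (α=1/2) → [12553/210, 10025/84, 23871/140]
+L7 (α=4/7) → [22913/490, 21673/196, 198733/980]
→ [47, 111, 203]

at x=1,y=0 over L1,L2,L4,L5,L6,L7:
L1 α=1/2: [127/2, 181/2, 93]
L2 α=0: [127/2, 181/2, 93]
L4 α=6/7: [1051/14, 403/2, 1173/7]
L5 α=1/2: [2087/28, 655/4, 1248/7]
L6 α=5/8: [16061/224, 4265/32, 5617/28]
L7 α=2/3: [29247/224, 12329/96, 18889/84]
= [131, 128, 225]

at x=1,y=1 over L1,L2,L4,L5,L6:
after L1 α=4/5: [468/5, 348/5, 72/5]
after L2 α=1/4: [1489/20, 2219/20, 274/5]
after L4 α=1/8: [11763/160, 17673/160, 1469/20]
after L5 α=0: [11763/160, 17673/160, 1469/20]
after L6 α=2/3: [12241/160, 76873/480, 3503/20]
= [77, 160, 175]

(1,1) stack=L1,L2,L4,L5,L6,L8; from [0,0,0]:
+L1 (α=4/5) → [468/5, 348/5, 72/5]
+L2 (α=1/4) → [1489/20, 2219/20, 274/5]
+L4 (α=1/8) → [11763/160, 17673/160, 1469/20]
+L5 (α=0) → [11763/160, 17673/160, 1469/20]
+L6 (α=2/3) → [12241/160, 76873/480, 3503/20]
+L8 (α=7/8) → [189201/1280, 594313/3840, 19603/160]
→ [148, 155, 123]


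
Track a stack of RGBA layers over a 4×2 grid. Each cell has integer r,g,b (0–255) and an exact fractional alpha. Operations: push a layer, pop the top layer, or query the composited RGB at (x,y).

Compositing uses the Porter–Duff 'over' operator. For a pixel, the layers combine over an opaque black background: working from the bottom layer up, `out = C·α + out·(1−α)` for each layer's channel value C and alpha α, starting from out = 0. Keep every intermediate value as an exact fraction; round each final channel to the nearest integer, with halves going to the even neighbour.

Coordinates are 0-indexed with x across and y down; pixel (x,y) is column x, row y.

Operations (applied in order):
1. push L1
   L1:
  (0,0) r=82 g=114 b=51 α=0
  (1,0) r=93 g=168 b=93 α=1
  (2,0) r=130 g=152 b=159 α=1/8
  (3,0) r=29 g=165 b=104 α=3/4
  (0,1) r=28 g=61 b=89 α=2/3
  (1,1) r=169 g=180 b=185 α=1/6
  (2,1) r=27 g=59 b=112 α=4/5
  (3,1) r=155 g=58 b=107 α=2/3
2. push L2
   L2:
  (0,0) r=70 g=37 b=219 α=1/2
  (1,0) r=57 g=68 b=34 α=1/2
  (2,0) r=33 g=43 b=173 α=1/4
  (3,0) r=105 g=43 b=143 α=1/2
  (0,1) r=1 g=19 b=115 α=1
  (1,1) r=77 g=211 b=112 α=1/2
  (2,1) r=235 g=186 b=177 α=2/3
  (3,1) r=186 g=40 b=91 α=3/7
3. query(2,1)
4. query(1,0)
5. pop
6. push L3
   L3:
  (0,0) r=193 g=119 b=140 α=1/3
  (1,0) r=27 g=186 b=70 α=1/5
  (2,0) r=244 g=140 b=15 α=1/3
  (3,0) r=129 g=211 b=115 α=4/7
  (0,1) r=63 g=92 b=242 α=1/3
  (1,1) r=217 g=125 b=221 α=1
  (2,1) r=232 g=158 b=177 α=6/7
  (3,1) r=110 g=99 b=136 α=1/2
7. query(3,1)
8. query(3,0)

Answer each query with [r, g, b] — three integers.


query (2,1) [L1,L2] — begin 0,0,0
+L1 (α=4/5) → [108/5, 236/5, 448/5]
+L2 (α=2/3) → [2458/15, 2096/15, 2218/15]
rounded: [164, 140, 148]

at x=1,y=0 over L1,L2:
L1 α=1: [93, 168, 93]
L2 α=1/2: [75, 118, 127/2]
= [75, 118, 64]

at x=3,y=1 over L1,L3:
+L1 (α=2/3) → [310/3, 116/3, 214/3]
+L3 (α=1/2) → [320/3, 413/6, 311/3]
= [107, 69, 104]

(3,0) stack=L1,L3; from [0,0,0]:
L1 α=3/4: [87/4, 495/4, 78]
L3 α=4/7: [2325/28, 4861/28, 694/7]
rounded: [83, 174, 99]


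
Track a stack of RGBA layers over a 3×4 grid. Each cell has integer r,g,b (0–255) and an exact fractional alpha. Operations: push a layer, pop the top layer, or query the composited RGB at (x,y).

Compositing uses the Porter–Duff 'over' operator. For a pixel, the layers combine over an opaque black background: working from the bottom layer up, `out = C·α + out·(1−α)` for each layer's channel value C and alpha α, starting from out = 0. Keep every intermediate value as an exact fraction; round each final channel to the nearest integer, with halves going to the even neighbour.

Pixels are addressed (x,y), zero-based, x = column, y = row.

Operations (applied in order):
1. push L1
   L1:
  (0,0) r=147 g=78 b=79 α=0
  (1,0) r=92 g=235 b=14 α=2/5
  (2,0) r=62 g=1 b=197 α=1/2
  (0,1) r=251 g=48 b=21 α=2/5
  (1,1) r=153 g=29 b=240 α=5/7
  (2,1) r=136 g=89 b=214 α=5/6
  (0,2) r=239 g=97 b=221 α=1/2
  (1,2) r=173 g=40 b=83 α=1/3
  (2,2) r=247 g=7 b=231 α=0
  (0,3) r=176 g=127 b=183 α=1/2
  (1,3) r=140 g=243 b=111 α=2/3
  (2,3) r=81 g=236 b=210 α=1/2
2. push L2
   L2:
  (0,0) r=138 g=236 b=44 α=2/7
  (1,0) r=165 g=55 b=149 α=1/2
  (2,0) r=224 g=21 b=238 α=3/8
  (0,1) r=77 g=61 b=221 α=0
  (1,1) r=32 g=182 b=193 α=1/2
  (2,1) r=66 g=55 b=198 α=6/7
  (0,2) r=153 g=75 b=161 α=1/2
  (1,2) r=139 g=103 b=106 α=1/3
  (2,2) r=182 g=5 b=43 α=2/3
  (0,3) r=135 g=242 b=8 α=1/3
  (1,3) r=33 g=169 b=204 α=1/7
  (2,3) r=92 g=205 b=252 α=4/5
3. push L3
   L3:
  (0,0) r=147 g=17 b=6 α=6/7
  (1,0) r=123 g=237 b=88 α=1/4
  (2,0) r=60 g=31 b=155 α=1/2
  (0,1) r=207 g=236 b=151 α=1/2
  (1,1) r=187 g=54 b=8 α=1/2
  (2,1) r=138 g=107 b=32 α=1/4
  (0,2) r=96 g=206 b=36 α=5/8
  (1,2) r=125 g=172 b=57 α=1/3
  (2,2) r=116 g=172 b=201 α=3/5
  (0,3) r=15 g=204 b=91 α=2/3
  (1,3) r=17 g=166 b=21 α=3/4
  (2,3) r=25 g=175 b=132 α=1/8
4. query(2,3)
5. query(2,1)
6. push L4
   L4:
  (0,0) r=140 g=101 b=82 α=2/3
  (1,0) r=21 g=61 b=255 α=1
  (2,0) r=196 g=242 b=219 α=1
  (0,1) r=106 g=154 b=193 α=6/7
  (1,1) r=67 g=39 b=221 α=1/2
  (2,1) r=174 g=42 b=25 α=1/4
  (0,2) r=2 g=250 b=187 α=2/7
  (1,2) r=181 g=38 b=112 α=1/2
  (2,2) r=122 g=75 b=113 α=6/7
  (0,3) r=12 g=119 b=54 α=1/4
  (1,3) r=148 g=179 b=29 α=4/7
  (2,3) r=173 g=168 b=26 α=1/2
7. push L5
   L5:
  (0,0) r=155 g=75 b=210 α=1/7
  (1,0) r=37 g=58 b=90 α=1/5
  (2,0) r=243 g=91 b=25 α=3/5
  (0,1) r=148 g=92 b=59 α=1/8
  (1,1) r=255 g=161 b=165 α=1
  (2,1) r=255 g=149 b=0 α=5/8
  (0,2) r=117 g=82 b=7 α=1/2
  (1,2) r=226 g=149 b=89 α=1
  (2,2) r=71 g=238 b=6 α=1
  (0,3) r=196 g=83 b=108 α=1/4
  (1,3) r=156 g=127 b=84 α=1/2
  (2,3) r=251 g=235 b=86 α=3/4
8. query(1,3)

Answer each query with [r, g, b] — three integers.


query (2,3) [L1,L2,L3] — begin 0,0,0
L1 α=1/2: [81/2, 118, 105]
L2 α=4/5: [817/10, 938/5, 1113/5]
L3 α=1/8: [5969/80, 7441/40, 8451/40]
rounded: [75, 186, 211]

at x=2,y=1 over L1,L2,L3:
+L1 (α=5/6) → [340/3, 445/6, 535/3]
+L2 (α=6/7) → [1528/21, 2425/42, 4099/21]
+L3 (α=1/4) → [1247/14, 3923/56, 4323/28]
→ [89, 70, 154]

(1,3) stack=L1,L2,L3,L4,L5; from [0,0,0]:
after L1 α=2/3: [280/3, 162, 74]
after L2 α=1/7: [593/7, 163, 648/7]
after L3 α=3/4: [475/14, 661/4, 1089/28]
after L4 α=4/7: [9713/98, 4847/28, 6515/196]
after L5 α=1/2: [25001/196, 8403/56, 22979/392]
→ [128, 150, 59]


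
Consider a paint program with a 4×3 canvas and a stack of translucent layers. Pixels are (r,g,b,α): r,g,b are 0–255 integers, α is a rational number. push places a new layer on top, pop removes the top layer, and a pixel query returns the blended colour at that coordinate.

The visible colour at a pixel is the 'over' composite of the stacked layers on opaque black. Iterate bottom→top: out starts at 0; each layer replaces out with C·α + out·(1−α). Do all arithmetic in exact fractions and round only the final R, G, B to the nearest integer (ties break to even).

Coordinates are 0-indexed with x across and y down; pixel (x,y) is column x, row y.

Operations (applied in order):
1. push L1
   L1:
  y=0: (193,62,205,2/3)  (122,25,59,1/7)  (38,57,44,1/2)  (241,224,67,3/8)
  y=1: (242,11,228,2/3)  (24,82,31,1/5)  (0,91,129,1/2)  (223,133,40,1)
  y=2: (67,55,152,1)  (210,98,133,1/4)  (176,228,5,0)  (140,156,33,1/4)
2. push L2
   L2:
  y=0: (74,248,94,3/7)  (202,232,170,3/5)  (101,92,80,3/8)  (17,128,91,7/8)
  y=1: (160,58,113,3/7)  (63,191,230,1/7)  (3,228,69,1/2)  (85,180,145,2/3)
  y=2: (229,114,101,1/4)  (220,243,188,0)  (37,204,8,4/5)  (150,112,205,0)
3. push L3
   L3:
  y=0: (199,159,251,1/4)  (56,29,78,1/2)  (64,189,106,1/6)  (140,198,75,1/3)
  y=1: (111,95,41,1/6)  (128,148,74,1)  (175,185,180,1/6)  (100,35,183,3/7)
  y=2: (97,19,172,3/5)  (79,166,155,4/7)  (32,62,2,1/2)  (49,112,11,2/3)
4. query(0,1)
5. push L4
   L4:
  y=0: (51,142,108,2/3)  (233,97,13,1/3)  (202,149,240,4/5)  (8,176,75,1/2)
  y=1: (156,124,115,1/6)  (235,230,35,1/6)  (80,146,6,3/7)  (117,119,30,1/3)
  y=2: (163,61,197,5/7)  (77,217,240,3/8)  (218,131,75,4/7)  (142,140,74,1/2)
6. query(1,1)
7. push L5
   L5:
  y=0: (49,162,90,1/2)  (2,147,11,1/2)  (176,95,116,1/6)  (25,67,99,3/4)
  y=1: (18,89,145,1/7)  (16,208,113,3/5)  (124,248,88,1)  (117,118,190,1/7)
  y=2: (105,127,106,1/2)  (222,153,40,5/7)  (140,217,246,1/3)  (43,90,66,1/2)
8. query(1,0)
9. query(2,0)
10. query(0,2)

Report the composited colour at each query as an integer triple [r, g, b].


(0,1) stack=L1,L2,L3; from [0,0,0]:
L1 α=2/3: [484/3, 22/3, 152]
L2 α=3/7: [3376/21, 610/21, 947/7]
L3 α=1/6: [19211/126, 5045/126, 837/7]
rounded: [152, 40, 120]

(1,1) stack=L1,L2,L3,L4; from [0,0,0]:
+L1 (α=1/5) → [24/5, 82/5, 31/5]
+L2 (α=1/7) → [459/35, 1447/35, 1336/35]
+L3 (α=1) → [128, 148, 74]
+L4 (α=1/6) → [875/6, 485/3, 135/2]
= [146, 162, 68]

query (1,0) [L1,L2,L3,L4,L5] — begin 0,0,0
+L1 (α=1/7) → [122/7, 25/7, 59/7]
+L2 (α=3/5) → [4486/35, 4922/35, 3688/35]
+L3 (α=1/2) → [3223/35, 5937/70, 3209/35]
+L4 (α=1/3) → [4867/35, 9332/105, 2291/35]
+L5 (α=1/2) → [4937/70, 24767/210, 1338/35]
= [71, 118, 38]

(2,0) stack=L1,L2,L3,L4,L5; from [0,0,0]:
after L1 α=1/2: [19, 57/2, 22]
after L2 α=3/8: [199/4, 837/16, 175/4]
after L3 α=1/6: [417/8, 2403/32, 433/8]
after L4 α=4/5: [6881/40, 4295/32, 8113/40]
after L5 α=1/6: [2763/16, 24515/192, 9041/48]
= [173, 128, 188]

query (0,2) [L1,L2,L3,L4,L5] — begin 0,0,0
after L1 α=1: [67, 55, 152]
after L2 α=1/4: [215/2, 279/4, 557/4]
after L3 α=3/5: [506/5, 393/10, 1589/10]
after L4 α=5/7: [5087/35, 274/5, 6514/35]
after L5 α=1/2: [4381/35, 909/10, 5112/35]
= [125, 91, 146]


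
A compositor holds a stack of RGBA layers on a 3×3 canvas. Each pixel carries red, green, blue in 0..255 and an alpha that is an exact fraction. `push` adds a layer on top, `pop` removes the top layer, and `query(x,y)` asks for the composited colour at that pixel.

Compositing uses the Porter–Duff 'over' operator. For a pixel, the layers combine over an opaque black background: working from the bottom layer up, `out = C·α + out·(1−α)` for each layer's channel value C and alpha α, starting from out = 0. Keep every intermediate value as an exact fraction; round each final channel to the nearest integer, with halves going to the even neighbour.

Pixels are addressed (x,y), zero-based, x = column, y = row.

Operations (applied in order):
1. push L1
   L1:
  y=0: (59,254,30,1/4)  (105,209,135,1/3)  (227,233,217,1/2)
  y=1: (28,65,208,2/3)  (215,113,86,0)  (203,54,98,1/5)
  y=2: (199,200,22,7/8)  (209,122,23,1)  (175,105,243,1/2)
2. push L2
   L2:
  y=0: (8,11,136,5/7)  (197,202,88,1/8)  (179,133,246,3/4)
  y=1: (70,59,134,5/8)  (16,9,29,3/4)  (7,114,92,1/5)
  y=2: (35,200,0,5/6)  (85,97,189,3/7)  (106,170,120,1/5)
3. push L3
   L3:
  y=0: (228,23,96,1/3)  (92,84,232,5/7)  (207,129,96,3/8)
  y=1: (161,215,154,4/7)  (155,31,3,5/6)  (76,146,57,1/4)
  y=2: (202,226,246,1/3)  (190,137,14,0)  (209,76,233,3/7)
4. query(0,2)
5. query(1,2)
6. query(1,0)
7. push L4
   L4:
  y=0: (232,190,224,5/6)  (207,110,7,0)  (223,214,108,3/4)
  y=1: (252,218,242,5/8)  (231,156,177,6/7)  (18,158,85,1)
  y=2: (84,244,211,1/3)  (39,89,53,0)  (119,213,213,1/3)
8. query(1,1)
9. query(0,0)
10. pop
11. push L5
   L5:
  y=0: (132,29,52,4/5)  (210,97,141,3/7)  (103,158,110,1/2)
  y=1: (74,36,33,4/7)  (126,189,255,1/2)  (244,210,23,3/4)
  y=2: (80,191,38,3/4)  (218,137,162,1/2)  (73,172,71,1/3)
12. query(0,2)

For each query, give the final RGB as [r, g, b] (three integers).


(0,2) stack=L1,L2,L3; from [0,0,0]:
+L1 (α=7/8) → [1393/8, 175, 77/4]
+L2 (α=5/6) → [931/16, 1175/6, 77/24]
+L3 (α=1/3) → [849/8, 1853/9, 3029/36]
= [106, 206, 84]

query (1,2) [L1,L2,L3] — begin 0,0,0
after L1 α=1: [209, 122, 23]
after L2 α=3/7: [1091/7, 779/7, 659/7]
after L3 α=0: [1091/7, 779/7, 659/7]
= [156, 111, 94]

at x=1,y=0 over L1,L2,L3:
L1 α=1/3: [35, 209/3, 45]
L2 α=1/8: [221/4, 2069/24, 403/8]
L3 α=5/7: [163/2, 7109/84, 5043/28]
→ [82, 85, 180]

(1,1) stack=L1,L2,L3,L4; from [0,0,0]:
+L1 (α=0) → [0, 0, 0]
+L2 (α=3/4) → [12, 27/4, 87/4]
+L3 (α=5/6) → [787/6, 647/24, 49/8]
+L4 (α=6/7) → [9103/42, 23111/168, 8545/56]
rounded: [217, 138, 153]

(0,0) stack=L1,L2,L3,L4; from [0,0,0]:
after L1 α=1/4: [59/4, 127/2, 15/2]
after L2 α=5/7: [139/14, 26, 695/7]
after L3 α=1/3: [1735/21, 25, 2062/21]
after L4 α=5/6: [26095/126, 325/2, 12791/63]
rounded: [207, 162, 203]

(0,2) stack=L1,L2,L3,L5; from [0,0,0]:
after L1 α=7/8: [1393/8, 175, 77/4]
after L2 α=5/6: [931/16, 1175/6, 77/24]
after L3 α=1/3: [849/8, 1853/9, 3029/36]
after L5 α=3/4: [2769/32, 3505/18, 7133/144]
rounded: [87, 195, 50]


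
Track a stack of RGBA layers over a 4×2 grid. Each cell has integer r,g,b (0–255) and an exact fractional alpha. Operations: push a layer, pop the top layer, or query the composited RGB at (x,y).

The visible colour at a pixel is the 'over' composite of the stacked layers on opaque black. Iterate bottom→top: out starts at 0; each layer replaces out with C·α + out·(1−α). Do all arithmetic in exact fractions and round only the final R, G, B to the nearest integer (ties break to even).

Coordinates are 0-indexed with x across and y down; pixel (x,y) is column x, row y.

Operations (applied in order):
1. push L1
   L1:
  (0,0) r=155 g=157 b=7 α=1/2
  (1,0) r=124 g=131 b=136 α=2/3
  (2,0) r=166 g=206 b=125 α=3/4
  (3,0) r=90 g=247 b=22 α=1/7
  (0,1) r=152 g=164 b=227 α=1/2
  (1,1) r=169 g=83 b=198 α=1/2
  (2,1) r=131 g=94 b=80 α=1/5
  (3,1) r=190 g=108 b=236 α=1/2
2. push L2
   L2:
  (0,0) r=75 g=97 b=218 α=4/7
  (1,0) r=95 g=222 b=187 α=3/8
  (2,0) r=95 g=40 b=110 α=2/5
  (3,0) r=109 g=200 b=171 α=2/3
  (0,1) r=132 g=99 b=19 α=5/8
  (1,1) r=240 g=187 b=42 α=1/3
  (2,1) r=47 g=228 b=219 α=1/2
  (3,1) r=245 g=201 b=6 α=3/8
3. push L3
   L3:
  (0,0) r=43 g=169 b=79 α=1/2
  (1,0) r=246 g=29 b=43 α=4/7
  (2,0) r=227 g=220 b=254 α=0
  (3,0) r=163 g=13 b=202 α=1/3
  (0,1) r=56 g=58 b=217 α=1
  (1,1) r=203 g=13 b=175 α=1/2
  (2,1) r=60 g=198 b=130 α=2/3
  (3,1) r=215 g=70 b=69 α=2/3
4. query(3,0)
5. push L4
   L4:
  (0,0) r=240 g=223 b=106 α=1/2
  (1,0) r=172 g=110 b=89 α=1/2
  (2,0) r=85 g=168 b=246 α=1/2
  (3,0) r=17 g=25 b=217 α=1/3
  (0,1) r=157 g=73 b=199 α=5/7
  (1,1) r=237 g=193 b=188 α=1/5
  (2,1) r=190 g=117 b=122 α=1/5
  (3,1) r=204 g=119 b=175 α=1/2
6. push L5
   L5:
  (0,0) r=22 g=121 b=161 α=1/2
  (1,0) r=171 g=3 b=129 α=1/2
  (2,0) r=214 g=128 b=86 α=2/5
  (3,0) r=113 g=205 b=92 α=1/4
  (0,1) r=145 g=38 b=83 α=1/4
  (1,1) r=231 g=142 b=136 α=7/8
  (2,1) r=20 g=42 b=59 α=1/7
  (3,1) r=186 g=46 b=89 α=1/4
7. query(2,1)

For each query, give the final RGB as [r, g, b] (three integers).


query (3,0) [L1,L2,L3] — begin 0,0,0
+L1 (α=1/7) → [90/7, 247/7, 22/7]
+L2 (α=2/3) → [1616/21, 3047/21, 2416/21]
+L3 (α=1/3) → [6655/63, 6367/63, 9074/63]
= [106, 101, 144]

(2,1) stack=L1,L2,L3,L4,L5; from [0,0,0]:
after L1 α=1/5: [131/5, 94/5, 16]
after L2 α=1/2: [183/5, 617/5, 235/2]
after L3 α=2/3: [261/5, 2597/15, 755/6]
after L4 α=1/5: [1994/25, 12143/75, 1876/15]
after L5 α=1/7: [12464/175, 25336/175, 4047/35]
rounded: [71, 145, 116]


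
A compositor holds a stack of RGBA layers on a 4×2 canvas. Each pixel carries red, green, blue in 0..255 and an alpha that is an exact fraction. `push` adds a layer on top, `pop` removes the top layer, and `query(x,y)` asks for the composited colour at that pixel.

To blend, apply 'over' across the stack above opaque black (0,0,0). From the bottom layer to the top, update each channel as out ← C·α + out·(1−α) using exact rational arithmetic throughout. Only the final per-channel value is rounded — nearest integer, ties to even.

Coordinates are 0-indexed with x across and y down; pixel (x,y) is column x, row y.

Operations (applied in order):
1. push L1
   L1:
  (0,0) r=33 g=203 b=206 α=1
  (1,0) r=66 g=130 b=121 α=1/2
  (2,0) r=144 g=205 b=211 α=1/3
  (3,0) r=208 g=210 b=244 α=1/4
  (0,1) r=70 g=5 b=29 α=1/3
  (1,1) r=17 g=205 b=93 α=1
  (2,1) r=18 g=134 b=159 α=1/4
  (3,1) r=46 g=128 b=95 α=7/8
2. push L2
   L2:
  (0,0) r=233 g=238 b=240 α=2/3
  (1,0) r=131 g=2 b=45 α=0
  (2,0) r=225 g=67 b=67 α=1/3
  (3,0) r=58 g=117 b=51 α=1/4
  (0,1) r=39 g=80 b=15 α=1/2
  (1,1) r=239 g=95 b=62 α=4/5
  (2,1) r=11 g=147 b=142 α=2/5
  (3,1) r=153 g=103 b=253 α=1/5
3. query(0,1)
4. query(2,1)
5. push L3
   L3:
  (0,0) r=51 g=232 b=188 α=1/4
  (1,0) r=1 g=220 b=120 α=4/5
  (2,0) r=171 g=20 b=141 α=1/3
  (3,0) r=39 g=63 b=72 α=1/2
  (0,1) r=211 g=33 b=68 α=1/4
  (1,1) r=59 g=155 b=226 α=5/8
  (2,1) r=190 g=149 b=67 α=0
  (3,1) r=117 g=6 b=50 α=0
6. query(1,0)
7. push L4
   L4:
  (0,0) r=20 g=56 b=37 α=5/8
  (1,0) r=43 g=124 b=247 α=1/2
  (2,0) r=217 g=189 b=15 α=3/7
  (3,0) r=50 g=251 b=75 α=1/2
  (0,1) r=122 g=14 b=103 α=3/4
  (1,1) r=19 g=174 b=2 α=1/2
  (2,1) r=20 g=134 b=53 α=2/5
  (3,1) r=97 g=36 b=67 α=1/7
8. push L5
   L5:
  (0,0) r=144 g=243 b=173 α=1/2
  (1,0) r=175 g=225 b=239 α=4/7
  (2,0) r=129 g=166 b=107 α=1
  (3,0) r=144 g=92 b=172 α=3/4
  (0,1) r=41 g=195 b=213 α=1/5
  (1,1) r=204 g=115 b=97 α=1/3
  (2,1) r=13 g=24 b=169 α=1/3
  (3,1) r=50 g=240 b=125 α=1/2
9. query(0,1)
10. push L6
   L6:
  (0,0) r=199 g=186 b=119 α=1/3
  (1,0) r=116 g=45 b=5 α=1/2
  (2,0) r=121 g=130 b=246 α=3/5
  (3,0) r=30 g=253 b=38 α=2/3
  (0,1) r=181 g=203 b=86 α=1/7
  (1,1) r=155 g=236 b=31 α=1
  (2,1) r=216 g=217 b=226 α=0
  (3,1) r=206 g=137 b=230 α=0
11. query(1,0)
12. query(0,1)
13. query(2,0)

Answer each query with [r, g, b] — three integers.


at x=0,y=1 over L1,L2:
+L1 (α=1/3) → [70/3, 5/3, 29/3]
+L2 (α=1/2) → [187/6, 245/6, 37/3]
= [31, 41, 12]

query (2,1) [L1,L2] — begin 0,0,0
+L1 (α=1/4) → [9/2, 67/2, 159/4]
+L2 (α=2/5) → [71/10, 789/10, 1613/20]
rounded: [7, 79, 81]

query (1,0) [L1,L2,L3] — begin 0,0,0
after L1 α=1/2: [33, 65, 121/2]
after L2 α=0: [33, 65, 121/2]
after L3 α=4/5: [37/5, 189, 1081/10]
rounded: [7, 189, 108]

at x=0,y=1 over L1,L2,L3,L4,L5:
after L1 α=1/3: [70/3, 5/3, 29/3]
after L2 α=1/2: [187/6, 245/6, 37/3]
after L3 α=1/4: [609/8, 311/8, 105/4]
after L4 α=3/4: [3537/32, 647/32, 1341/16]
after L5 α=1/5: [773/8, 2207/40, 2193/20]
→ [97, 55, 110]

at x=1,y=0 over L1,L2,L3,L4,L5,L6:
+L1 (α=1/2) → [33, 65, 121/2]
+L2 (α=0) → [33, 65, 121/2]
+L3 (α=4/5) → [37/5, 189, 1081/10]
+L4 (α=1/2) → [126/5, 313/2, 3551/20]
+L5 (α=4/7) → [554/5, 2739/14, 29773/140]
+L6 (α=1/2) → [567/5, 3369/28, 30473/280]
= [113, 120, 109]

query (0,1) [L1,L2,L3,L4,L5,L6] — begin 0,0,0
after L1 α=1/3: [70/3, 5/3, 29/3]
after L2 α=1/2: [187/6, 245/6, 37/3]
after L3 α=1/4: [609/8, 311/8, 105/4]
after L4 α=3/4: [3537/32, 647/32, 1341/16]
after L5 α=1/5: [773/8, 2207/40, 2193/20]
after L6 α=1/7: [3043/28, 10681/140, 7439/70]
= [109, 76, 106]

query (2,0) [L1,L2,L3,L4,L5,L6] — begin 0,0,0
+L1 (α=1/3) → [48, 205/3, 211/3]
+L2 (α=1/3) → [107, 611/9, 623/9]
+L3 (α=1/3) → [385/3, 1402/27, 2515/27]
+L4 (α=3/7) → [499/3, 20917/189, 11275/189]
+L5 (α=1) → [129, 166, 107]
+L6 (α=3/5) → [621/5, 722/5, 952/5]
= [124, 144, 190]


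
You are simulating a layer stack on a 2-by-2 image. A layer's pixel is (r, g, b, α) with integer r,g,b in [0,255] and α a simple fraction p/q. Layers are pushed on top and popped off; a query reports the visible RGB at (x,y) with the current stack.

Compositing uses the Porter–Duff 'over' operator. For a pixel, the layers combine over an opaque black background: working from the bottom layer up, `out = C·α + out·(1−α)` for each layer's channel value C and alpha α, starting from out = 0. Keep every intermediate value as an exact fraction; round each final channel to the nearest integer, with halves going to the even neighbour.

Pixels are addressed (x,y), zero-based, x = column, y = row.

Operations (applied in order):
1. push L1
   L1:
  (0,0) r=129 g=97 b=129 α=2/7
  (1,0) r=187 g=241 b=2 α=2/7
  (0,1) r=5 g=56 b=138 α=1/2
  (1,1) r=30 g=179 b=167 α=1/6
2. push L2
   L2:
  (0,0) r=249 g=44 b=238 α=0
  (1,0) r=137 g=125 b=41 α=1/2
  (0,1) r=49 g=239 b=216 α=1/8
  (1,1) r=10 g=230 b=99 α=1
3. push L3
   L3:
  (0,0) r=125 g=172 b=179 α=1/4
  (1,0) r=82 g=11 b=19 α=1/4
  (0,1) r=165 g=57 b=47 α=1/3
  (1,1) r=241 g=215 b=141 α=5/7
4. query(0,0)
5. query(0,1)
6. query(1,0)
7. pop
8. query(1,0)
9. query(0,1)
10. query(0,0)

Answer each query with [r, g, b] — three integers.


(0,0) stack=L1,L2,L3; from [0,0,0]:
L1 α=2/7: [258/7, 194/7, 258/7]
L2 α=0: [258/7, 194/7, 258/7]
L3 α=1/4: [1649/28, 893/14, 2027/28]
rounded: [59, 64, 72]

query (0,1) [L1,L2,L3] — begin 0,0,0
L1 α=1/2: [5/2, 28, 69]
L2 α=1/8: [133/16, 435/8, 699/8]
L3 α=1/3: [1453/24, 221/4, 887/12]
→ [61, 55, 74]

query (1,0) [L1,L2,L3] — begin 0,0,0
after L1 α=2/7: [374/7, 482/7, 4/7]
after L2 α=1/2: [1333/14, 1357/14, 291/14]
after L3 α=1/4: [5147/56, 4225/56, 1139/56]
rounded: [92, 75, 20]

(1,0) stack=L1,L2; from [0,0,0]:
after L1 α=2/7: [374/7, 482/7, 4/7]
after L2 α=1/2: [1333/14, 1357/14, 291/14]
rounded: [95, 97, 21]

at x=0,y=1 over L1,L2:
+L1 (α=1/2) → [5/2, 28, 69]
+L2 (α=1/8) → [133/16, 435/8, 699/8]
= [8, 54, 87]

(0,0) stack=L1,L2; from [0,0,0]:
+L1 (α=2/7) → [258/7, 194/7, 258/7]
+L2 (α=0) → [258/7, 194/7, 258/7]
rounded: [37, 28, 37]
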